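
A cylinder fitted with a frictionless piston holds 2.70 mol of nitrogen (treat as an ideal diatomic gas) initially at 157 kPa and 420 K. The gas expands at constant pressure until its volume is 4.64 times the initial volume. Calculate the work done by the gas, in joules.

V₁ = nRT₁/P₁ = 2.70×8.314×420/157 = 60.1 L.
Isobaric: P stays 157 kPa; V/T = const ⇒ T₂ = 1950 K, V₂ = 279 L.
W = PΔV = 157×(279−60.1) kPa·L = 34300 J.

34300 J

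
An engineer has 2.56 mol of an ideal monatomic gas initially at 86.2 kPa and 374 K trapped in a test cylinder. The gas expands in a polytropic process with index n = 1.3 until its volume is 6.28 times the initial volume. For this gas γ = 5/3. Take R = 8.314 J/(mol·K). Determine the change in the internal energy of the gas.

-5060 J

V₁ = nRT₁/P₁ = 2.56×8.314×374/86.2 = 92.3 L.
Polytropic n=1.3: T₂ = T₁(V₁/V₂)^(n−1) = 374×(0.159)^0.30 = 216 K; P₂ = P₁(V₁/V₂)^n = 7.91 kPa.
For an ideal gas ΔU = nCvΔT with Cv = (3/2)R = 12.5 J/(mol·K).
ΔU = 2.56×12.5×(216−374) = -5060 J.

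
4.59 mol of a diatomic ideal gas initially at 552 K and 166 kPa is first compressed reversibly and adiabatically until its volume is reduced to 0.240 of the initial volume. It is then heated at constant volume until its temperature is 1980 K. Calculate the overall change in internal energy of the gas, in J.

V₁ = nRT₁/P₁ = 4.59×8.314×552/166 = 127 L.
Step 1 — Adiabatic: TV^(γ−1) = const ⇒ T₂ = 552×(4.17)^0.400 = 977 K; PV^γ = const ⇒ P₂ = 1220 kPa.
ΔU = nCvΔT = 4.59×20.8×(977−552) = 40500 J.
Q = 0 for an adiabatic process, so W = −ΔU = -40500 J.
State after step 1: P = 1220 kPa, V = 30.5 L, T = 977 K.
Step 2 — Isochoric: V stays 30.5 L; P/T = const ⇒ T₂ = 1980 K, P₂ = 2480 kPa.
W = 0 (no volume change).
ΔU = nCvΔT = 4.59×20.8×(1980−977) = 95700 J.
Q = ΔU = 95700 J.
Net over both steps: W = -40500 J, Q = 95700 J, ΔU = 136000 J.

136000 J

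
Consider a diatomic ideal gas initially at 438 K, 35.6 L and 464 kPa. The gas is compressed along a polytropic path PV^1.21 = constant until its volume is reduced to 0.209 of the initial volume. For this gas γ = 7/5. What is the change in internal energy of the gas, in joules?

16100 J

n = P₁V₁/(RT₁) = 464×35.6/(8.314×438) = 4.54 mol.
Polytropic n=1.21: T₂ = T₁(V₁/V₂)^(n−1) = 438×(4.78)^0.21 = 608 K; P₂ = P₁(V₁/V₂)^n = 3080 kPa.
For an ideal gas ΔU = nCvΔT with Cv = (5/2)R = 20.8 J/(mol·K).
ΔU = 4.54×20.8×(608−438) = 16100 J.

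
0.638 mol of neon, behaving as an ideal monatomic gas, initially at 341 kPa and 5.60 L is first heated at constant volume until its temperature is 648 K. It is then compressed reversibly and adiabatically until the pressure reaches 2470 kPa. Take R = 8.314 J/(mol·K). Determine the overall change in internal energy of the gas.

T₁ = P₁V₁/(nR) = 341×5.60/(0.638×8.314) = 360 K.
Step 1 — Isochoric: V stays 5.60 L; P/T = const ⇒ T₂ = 648 K, P₂ = 614 kPa.
W = 0 (no volume change).
ΔU = nCvΔT = 0.638×12.5×(648−360) = 2290 J.
Q = ΔU = 2290 J.
State after step 1: P = 614 kPa, V = 5.60 L, T = 648 K.
Step 2 — Adiabatic: T₂/T₁ = (P₂/P₁)^((γ−1)/γ) ⇒ T₂ = 648×(4.02)^0.400 = 1130 K; V₂ = 2.43 L.
ΔU = nCvΔT = 0.638×12.5×(1130−648) = 3840 J.
Q = 0 for an adiabatic process, so W = −ΔU = -3840 J.
Net over both steps: W = -3840 J, Q = 2290 J, ΔU = 6130 J.

6130 J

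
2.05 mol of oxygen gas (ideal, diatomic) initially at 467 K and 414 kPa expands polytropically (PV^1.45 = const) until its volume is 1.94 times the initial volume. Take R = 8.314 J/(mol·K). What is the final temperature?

V₁ = nRT₁/P₁ = 2.05×8.314×467/414 = 19.2 L.
Polytropic n=1.45: T₂ = T₁(V₁/V₂)^(n−1) = 467×(0.515)^0.45 = 347 K; P₂ = P₁(V₁/V₂)^n = 158 kPa.

347 K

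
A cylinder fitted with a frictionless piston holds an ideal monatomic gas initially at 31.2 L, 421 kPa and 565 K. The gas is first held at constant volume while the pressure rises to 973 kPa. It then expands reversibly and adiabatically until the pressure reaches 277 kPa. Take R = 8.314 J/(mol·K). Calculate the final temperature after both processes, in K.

n = P₁V₁/(RT₁) = 421×31.2/(8.314×565) = 2.80 mol.
Step 1 — Isochoric: V stays 31.2 L; P/T = const ⇒ T₂ = 1310 K, P₂ = 973 kPa.
W = 0 (no volume change).
ΔU = nCvΔT = 2.80×12.5×(1310−565) = 25800 J.
Q = ΔU = 25800 J.
State after step 1: P = 973 kPa, V = 31.2 L, T = 1310 K.
Step 2 — Adiabatic: T₂/T₁ = (P₂/P₁)^((γ−1)/γ) ⇒ T₂ = 1310×(0.285)^0.400 = 790 K; V₂ = 66.3 L.
ΔU = nCvΔT = 2.80×12.5×(790−1310) = -18000 J.
Q = 0 for an adiabatic process, so W = −ΔU = 18000 J.
Net over both steps: W = 18000 J, Q = 25800 J, ΔU = 7850 J.

790 K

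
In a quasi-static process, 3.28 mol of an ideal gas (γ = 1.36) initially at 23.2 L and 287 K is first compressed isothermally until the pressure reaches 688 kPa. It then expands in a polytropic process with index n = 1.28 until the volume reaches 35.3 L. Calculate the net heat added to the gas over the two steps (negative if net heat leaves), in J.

P₁ = nRT₁/V₁ = 3.28×8.314×287/23.2 = 337 kPa.
Step 1 — Isothermal: T stays 287 K; PV = const ⇒ V₂ = 11.4 L, P₂ = 688 kPa.
ΔU = 0 (ideal gas, T constant).
W = nRT ln(V₂/V₁) = 3.28×8.314×287×ln(0.490) = -5580 J.
Q = ΔU + W = -5580 J.
State after step 1: P = 688 kPa, V = 11.4 L, T = 287 K.
Step 2 — Polytropic n=1.28: T₂ = T₁(V₁/V₂)^(n−1) = 287×(0.322)^0.28 = 209 K; P₂ = P₁(V₁/V₂)^n = 161 kPa.
W = (P₁V₁−P₂V₂)/(n−1) = (688×11.4−161×35.3)/0.28 = 7600 J.
ΔU = nCvΔT = 3.28×23.1×(209−287) = -5910 J.
Q = ΔU + W = 1690 J.
Net over both steps: W = 2020 J, Q = -3890 J, ΔU = -5910 J.

-3890 J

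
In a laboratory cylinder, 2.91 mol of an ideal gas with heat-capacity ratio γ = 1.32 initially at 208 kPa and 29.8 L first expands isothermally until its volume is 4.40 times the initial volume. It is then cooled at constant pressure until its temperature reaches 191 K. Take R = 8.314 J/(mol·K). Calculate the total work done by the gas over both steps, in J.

7610 J

T₁ = P₁V₁/(nR) = 208×29.8/(2.91×8.314) = 256 K.
Step 1 — Isothermal: T stays 256 K; PV = const ⇒ V₂ = 131 L, P₂ = 47.3 kPa.
ΔU = 0 (ideal gas, T constant).
W = nRT ln(V₂/V₁) = 2.91×8.314×256×ln(4.40) = 9180 J.
Q = ΔU + W = 9180 J.
State after step 1: P = 47.3 kPa, V = 131 L, T = 256 K.
Step 2 — Isobaric: P stays 47.3 kPa; V/T = const ⇒ T₂ = 191 K, V₂ = 97.8 L.
W = PΔV = 47.3×(97.8−131) kPa·L = -1580 J.
ΔU = nCvΔT = 2.91×26.0×(191−256) = -4930 J.
Q = ΔU + W = nCpΔT = -6510 J.
Net over both steps: W = 7610 J, Q = 2680 J, ΔU = -4930 J.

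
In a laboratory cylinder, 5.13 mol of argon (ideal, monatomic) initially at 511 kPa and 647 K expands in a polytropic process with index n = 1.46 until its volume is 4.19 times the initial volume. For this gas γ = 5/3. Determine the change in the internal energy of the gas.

V₁ = nRT₁/P₁ = 5.13×8.314×647/511 = 54.0 L.
Polytropic n=1.46: T₂ = T₁(V₁/V₂)^(n−1) = 647×(0.239)^0.46 = 335 K; P₂ = P₁(V₁/V₂)^n = 63.1 kPa.
For an ideal gas ΔU = nCvΔT with Cv = (3/2)R = 12.5 J/(mol·K).
ΔU = 5.13×12.5×(335−647) = -20000 J.

-20000 J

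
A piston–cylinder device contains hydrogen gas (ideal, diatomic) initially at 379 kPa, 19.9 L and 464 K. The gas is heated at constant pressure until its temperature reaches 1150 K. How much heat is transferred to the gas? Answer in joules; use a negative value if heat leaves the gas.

39000 J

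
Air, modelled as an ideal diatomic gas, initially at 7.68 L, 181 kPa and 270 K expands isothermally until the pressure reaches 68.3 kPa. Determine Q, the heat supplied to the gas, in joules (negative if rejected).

1350 J

n = P₁V₁/(RT₁) = 181×7.68/(8.314×270) = 0.619 mol.
Isothermal: T stays 270 K; PV = const ⇒ V₂ = 20.4 L, P₂ = 68.3 kPa.
ΔU = 0 (ideal gas, T constant).
W = nRT ln(V₂/V₁) = 0.619×8.314×270×ln(2.65) = 1350 J.
Q = ΔU + W = 1350 J.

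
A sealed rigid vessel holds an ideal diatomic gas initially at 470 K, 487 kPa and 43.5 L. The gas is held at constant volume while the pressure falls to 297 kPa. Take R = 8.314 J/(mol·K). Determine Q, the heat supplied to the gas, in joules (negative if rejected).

-20700 J

n = P₁V₁/(RT₁) = 487×43.5/(8.314×470) = 5.42 mol.
Isochoric: V stays 43.5 L; P/T = const ⇒ T₂ = 287 K, P₂ = 297 kPa.
W = 0 (no volume change).
ΔU = nCvΔT = 5.42×20.8×(287−470) = -20700 J.
Q = ΔU = -20700 J.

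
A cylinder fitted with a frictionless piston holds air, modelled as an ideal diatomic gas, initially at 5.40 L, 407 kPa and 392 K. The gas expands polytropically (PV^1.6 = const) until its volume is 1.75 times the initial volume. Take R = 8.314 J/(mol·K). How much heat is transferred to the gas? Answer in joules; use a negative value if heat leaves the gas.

-522 J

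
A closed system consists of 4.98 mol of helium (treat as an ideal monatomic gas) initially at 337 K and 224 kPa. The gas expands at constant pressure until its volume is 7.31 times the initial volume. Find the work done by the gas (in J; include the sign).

88000 J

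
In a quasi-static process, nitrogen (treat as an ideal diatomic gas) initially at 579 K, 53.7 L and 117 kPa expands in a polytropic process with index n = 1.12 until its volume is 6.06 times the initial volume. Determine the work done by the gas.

n = P₁V₁/(RT₁) = 117×53.7/(8.314×579) = 1.31 mol.
Polytropic n=1.12: T₂ = T₁(V₁/V₂)^(n−1) = 579×(0.165)^0.12 = 466 K; P₂ = P₁(V₁/V₂)^n = 15.6 kPa.
W = (P₁V₁−P₂V₂)/(n−1) = (117×53.7−15.6×325)/0.12 = 10200 J.

10200 J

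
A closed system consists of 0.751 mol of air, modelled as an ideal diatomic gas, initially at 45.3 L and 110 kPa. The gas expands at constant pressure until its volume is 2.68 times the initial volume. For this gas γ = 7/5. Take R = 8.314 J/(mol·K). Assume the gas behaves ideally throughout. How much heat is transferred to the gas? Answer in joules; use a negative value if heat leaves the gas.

29300 J

T₁ = P₁V₁/(nR) = 110×45.3/(0.751×8.314) = 798 K.
Isobaric: P stays 110 kPa; V/T = const ⇒ T₂ = 2140 K, V₂ = 121 L.
W = PΔV = 110×(121−45.3) kPa·L = 8370 J.
ΔU = nCvΔT = 0.751×20.8×(2140−798) = 20900 J.
Q = ΔU + W = nCpΔT = 29300 J.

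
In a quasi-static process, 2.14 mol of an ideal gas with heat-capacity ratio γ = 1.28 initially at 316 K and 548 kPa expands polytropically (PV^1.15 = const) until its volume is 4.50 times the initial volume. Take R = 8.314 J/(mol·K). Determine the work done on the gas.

-7570 J

V₁ = nRT₁/P₁ = 2.14×8.314×316/548 = 10.3 L.
Polytropic n=1.15: T₂ = T₁(V₁/V₂)^(n−1) = 316×(0.222)^0.15 = 252 K; P₂ = P₁(V₁/V₂)^n = 97.2 kPa.
W = (P₁V₁−P₂V₂)/(n−1) = (548×10.3−97.2×46.2)/0.15 = 7570 J.
Work done on the gas = −W_by = -7570 J.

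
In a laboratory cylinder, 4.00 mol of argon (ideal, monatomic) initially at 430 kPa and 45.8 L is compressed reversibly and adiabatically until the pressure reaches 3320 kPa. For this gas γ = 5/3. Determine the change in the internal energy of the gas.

37400 J

T₁ = P₁V₁/(nR) = 430×45.8/(4.00×8.314) = 592 K.
Adiabatic: T₂/T₁ = (P₂/P₁)^((γ−1)/γ) ⇒ T₂ = 592×(7.72)^0.400 = 1340 K; V₂ = 13.4 L.
For an ideal gas ΔU = nCvΔT with Cv = (3/2)R = 12.5 J/(mol·K).
ΔU = 4.00×12.5×(1340−592) = 37400 J.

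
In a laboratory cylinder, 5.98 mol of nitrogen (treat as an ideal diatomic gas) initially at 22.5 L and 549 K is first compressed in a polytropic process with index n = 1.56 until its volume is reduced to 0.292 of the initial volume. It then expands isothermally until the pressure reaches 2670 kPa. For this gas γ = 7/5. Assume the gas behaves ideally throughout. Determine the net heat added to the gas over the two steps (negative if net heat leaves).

P₁ = nRT₁/V₁ = 5.98×8.314×549/22.5 = 1210 kPa.
Step 1 — Polytropic n=1.56: T₂ = T₁(V₁/V₂)^(n−1) = 549×(3.42)^0.56 = 1090 K; P₂ = P₁(V₁/V₂)^n = 8280 kPa.
W = (P₁V₁−P₂V₂)/(n−1) = (1210×22.5−8280×6.57)/0.56 = -48400 J.
ΔU = nCvΔT = 5.98×20.8×(1090−549) = 67700 J.
Q = ΔU + W = 19300 J.
State after step 1: P = 8280 kPa, V = 6.57 L, T = 1090 K.
Step 2 — Isothermal: T stays 1090 K; PV = const ⇒ V₂ = 20.4 L, P₂ = 2670 kPa.
ΔU = 0 (ideal gas, T constant).
W = nRT ln(V₂/V₁) = 5.98×8.314×1090×ln(3.10) = 61500 J.
Q = ΔU + W = 61500 J.
Net over both steps: W = 13200 J, Q = 80900 J, ΔU = 67700 J.

80900 J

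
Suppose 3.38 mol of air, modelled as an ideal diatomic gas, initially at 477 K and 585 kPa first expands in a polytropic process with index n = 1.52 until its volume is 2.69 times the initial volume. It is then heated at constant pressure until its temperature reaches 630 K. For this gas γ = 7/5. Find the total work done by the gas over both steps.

20100 J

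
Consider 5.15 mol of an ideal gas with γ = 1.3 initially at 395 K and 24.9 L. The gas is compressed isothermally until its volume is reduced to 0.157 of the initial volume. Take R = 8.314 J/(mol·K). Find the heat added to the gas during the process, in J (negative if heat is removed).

-31300 J

P₁ = nRT₁/V₁ = 5.15×8.314×395/24.9 = 679 kPa.
Isothermal: T stays 395 K; PV = const ⇒ V₂ = 3.91 L, P₂ = 4330 kPa.
ΔU = 0 (ideal gas, T constant).
W = nRT ln(V₂/V₁) = 5.15×8.314×395×ln(0.157) = -31300 J.
Q = ΔU + W = -31300 J.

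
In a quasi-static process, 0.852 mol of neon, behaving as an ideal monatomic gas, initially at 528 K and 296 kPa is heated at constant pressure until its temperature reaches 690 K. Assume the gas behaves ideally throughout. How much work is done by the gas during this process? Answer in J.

1150 J

V₁ = nRT₁/P₁ = 0.852×8.314×528/296 = 12.6 L.
Isobaric: P stays 296 kPa; V/T = const ⇒ T₂ = 690 K, V₂ = 16.5 L.
W = PΔV = 296×(16.5−12.6) kPa·L = 1150 J.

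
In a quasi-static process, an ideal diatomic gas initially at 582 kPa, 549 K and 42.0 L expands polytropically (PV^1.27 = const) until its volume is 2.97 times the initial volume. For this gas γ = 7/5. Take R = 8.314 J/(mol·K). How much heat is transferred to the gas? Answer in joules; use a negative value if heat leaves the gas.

7490 J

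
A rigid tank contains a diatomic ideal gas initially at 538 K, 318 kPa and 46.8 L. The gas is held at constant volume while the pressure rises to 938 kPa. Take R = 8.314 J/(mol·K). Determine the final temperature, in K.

1590 K

Isochoric: V stays 46.8 L; P/T = const ⇒ T₂ = 1590 K, P₂ = 938 kPa.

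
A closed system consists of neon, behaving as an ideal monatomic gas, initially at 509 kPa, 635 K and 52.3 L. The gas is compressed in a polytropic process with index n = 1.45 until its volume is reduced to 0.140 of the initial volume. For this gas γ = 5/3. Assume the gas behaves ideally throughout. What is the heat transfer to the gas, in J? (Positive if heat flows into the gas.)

n = P₁V₁/(RT₁) = 509×52.3/(8.314×635) = 5.04 mol.
Polytropic n=1.45: T₂ = T₁(V₁/V₂)^(n−1) = 635×(7.14)^0.45 = 1540 K; P₂ = P₁(V₁/V₂)^n = 8810 kPa.
W = (P₁V₁−P₂V₂)/(n−1) = (509×52.3−8810×7.32)/0.45 = -84100 J.
ΔU = nCvΔT = 5.04×12.5×(1540−635) = 56800 J.
Q = ΔU + W = -27300 J.

-27300 J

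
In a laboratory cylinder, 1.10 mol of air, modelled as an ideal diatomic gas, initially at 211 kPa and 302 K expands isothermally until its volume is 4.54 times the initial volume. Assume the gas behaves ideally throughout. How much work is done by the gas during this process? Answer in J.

V₁ = nRT₁/P₁ = 1.10×8.314×302/211 = 13.1 L.
Isothermal: T stays 302 K; PV = const ⇒ V₂ = 59.4 L, P₂ = 46.5 kPa.
W = nRT ln(V₂/V₁) = 1.10×8.314×302×ln(4.54) = 4180 J.

4180 J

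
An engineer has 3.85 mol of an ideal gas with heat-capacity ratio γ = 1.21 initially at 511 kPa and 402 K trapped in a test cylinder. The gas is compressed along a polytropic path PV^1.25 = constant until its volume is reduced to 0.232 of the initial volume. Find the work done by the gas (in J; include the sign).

-22700 J

V₁ = nRT₁/P₁ = 3.85×8.314×402/511 = 25.2 L.
Polytropic n=1.25: T₂ = T₁(V₁/V₂)^(n−1) = 402×(4.31)^0.25 = 579 K; P₂ = P₁(V₁/V₂)^n = 3170 kPa.
W = (P₁V₁−P₂V₂)/(n−1) = (511×25.2−3170×5.84)/0.25 = -22700 J.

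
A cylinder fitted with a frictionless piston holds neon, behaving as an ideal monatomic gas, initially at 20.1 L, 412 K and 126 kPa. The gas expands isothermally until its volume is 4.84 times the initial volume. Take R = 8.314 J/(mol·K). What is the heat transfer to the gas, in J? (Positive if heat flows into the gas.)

3990 J

n = P₁V₁/(RT₁) = 126×20.1/(8.314×412) = 0.739 mol.
Isothermal: T stays 412 K; PV = const ⇒ V₂ = 97.3 L, P₂ = 26.0 kPa.
ΔU = 0 (ideal gas, T constant).
W = nRT ln(V₂/V₁) = 0.739×8.314×412×ln(4.84) = 3990 J.
Q = ΔU + W = 3990 J.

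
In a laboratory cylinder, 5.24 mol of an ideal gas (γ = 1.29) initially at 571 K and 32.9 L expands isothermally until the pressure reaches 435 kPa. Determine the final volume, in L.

57.2 L

P₁ = nRT₁/V₁ = 5.24×8.314×571/32.9 = 756 kPa.
Isothermal: T stays 571 K; PV = const ⇒ V₂ = 57.2 L, P₂ = 435 kPa.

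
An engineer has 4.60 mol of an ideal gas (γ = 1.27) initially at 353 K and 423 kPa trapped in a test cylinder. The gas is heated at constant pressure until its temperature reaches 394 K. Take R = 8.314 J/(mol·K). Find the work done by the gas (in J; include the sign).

V₁ = nRT₁/P₁ = 4.60×8.314×353/423 = 31.9 L.
Isobaric: P stays 423 kPa; V/T = const ⇒ T₂ = 394 K, V₂ = 35.6 L.
W = PΔV = 423×(35.6−31.9) kPa·L = 1570 J.

1570 J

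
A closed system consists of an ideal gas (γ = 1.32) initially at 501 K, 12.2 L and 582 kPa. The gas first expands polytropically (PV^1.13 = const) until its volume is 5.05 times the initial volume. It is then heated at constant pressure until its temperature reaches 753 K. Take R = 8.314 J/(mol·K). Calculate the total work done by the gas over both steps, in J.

n = P₁V₁/(RT₁) = 582×12.2/(8.314×501) = 1.70 mol.
Step 1 — Polytropic n=1.13: T₂ = T₁(V₁/V₂)^(n−1) = 501×(0.198)^0.13 = 406 K; P₂ = P₁(V₁/V₂)^n = 93.4 kPa.
W = (P₁V₁−P₂V₂)/(n−1) = (582×12.2−93.4×61.6)/0.13 = 10400 J.
ΔU = nCvΔT = 1.70×26.0×(406−501) = -4210 J.
Q = ΔU + W = 6160 J.
State after step 1: P = 93.4 kPa, V = 61.6 L, T = 406 K.
Step 2 — Isobaric: P stays 93.4 kPa; V/T = const ⇒ T₂ = 753 K, V₂ = 114 L.
W = PΔV = 93.4×(114−61.6) kPa·L = 4920 J.
ΔU = nCvΔT = 1.70×26.0×(753−406) = 15400 J.
Q = ΔU + W = nCpΔT = 20300 J.
Net over both steps: W = 15300 J, Q = 26400 J, ΔU = 11200 J.

15300 J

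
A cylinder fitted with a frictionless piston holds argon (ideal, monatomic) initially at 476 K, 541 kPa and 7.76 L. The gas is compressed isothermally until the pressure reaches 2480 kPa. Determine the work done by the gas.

-6390 J

n = P₁V₁/(RT₁) = 541×7.76/(8.314×476) = 1.06 mol.
Isothermal: T stays 476 K; PV = const ⇒ V₂ = 1.69 L, P₂ = 2480 kPa.
W = nRT ln(V₂/V₁) = 1.06×8.314×476×ln(0.218) = -6390 J.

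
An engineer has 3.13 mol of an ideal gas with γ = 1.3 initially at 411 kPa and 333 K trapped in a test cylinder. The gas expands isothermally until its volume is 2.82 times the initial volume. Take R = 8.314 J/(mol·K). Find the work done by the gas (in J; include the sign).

V₁ = nRT₁/P₁ = 3.13×8.314×333/411 = 21.1 L.
Isothermal: T stays 333 K; PV = const ⇒ V₂ = 59.5 L, P₂ = 146 kPa.
W = nRT ln(V₂/V₁) = 3.13×8.314×333×ln(2.82) = 8980 J.

8980 J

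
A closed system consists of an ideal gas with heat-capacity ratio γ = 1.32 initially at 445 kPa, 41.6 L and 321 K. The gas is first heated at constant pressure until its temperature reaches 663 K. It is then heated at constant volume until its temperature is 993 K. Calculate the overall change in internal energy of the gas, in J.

121000 J

n = P₁V₁/(RT₁) = 445×41.6/(8.314×321) = 6.94 mol.
Step 1 — Isobaric: P stays 445 kPa; V/T = const ⇒ T₂ = 663 K, V₂ = 85.9 L.
W = PΔV = 445×(85.9−41.6) kPa·L = 19700 J.
ΔU = nCvΔT = 6.94×26.0×(663−321) = 61600 J.
Q = ΔU + W = nCpΔT = 81400 J.
State after step 1: P = 445 kPa, V = 85.9 L, T = 663 K.
Step 2 — Isochoric: V stays 85.9 L; P/T = const ⇒ T₂ = 993 K, P₂ = 666 kPa.
W = 0 (no volume change).
ΔU = nCvΔT = 6.94×26.0×(993−663) = 59500 J.
Q = ΔU = 59500 J.
Net over both steps: W = 19700 J, Q = 141000 J, ΔU = 121000 J.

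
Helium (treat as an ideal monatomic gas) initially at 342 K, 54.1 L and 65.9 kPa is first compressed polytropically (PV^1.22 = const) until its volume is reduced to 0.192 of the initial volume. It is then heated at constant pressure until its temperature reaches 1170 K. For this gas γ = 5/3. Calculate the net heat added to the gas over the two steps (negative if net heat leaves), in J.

n = P₁V₁/(RT₁) = 65.9×54.1/(8.314×342) = 1.25 mol.
Step 1 — Polytropic n=1.22: T₂ = T₁(V₁/V₂)^(n−1) = 342×(5.21)^0.22 = 492 K; P₂ = P₁(V₁/V₂)^n = 493 kPa.
W = (P₁V₁−P₂V₂)/(n−1) = (65.9×54.1−493×10.4)/0.22 = -7090 J.
ΔU = nCvΔT = 1.25×12.5×(492−342) = 2340 J.
Q = ΔU + W = -4750 J.
State after step 1: P = 493 kPa, V = 10.4 L, T = 492 K.
Step 2 — Isobaric: P stays 493 kPa; V/T = const ⇒ T₂ = 1170 K, V₂ = 24.7 L.
W = PΔV = 493×(24.7−10.4) kPa·L = 7070 J.
ΔU = nCvΔT = 1.25×12.5×(1170−492) = 10600 J.
Q = ΔU + W = nCpΔT = 17700 J.
Net over both steps: W = -22.4 J, Q = 12900 J, ΔU = 12900 J.

12900 J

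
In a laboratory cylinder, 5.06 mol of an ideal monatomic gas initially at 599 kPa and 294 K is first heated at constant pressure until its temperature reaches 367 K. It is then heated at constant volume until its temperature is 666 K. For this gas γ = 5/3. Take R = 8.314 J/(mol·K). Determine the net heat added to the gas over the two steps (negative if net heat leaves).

26500 J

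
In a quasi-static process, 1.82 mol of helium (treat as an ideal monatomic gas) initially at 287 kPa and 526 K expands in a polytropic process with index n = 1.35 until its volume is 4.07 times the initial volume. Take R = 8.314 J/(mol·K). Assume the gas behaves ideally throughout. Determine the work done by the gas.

8830 J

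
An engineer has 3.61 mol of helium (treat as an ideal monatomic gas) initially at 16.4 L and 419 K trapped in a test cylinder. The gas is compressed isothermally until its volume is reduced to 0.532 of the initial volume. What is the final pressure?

1440 kPa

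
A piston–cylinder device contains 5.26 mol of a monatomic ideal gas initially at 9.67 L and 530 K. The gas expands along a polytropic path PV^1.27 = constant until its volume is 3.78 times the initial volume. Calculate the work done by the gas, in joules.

P₁ = nRT₁/V₁ = 5.26×8.314×530/9.67 = 2400 kPa.
Polytropic n=1.27: T₂ = T₁(V₁/V₂)^(n−1) = 530×(0.265)^0.27 = 370 K; P₂ = P₁(V₁/V₂)^n = 443 kPa.
W = (P₁V₁−P₂V₂)/(n−1) = (2400×9.67−443×36.6)/0.27 = 25900 J.

25900 J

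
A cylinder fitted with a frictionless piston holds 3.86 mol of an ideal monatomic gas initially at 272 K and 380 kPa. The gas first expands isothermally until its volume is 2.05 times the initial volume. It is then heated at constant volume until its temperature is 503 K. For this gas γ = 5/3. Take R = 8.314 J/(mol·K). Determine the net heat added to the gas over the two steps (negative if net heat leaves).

17400 J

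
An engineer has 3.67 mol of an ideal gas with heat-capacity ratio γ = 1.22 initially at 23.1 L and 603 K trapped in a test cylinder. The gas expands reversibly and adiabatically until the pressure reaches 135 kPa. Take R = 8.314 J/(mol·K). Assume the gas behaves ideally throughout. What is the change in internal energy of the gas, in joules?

-22900 J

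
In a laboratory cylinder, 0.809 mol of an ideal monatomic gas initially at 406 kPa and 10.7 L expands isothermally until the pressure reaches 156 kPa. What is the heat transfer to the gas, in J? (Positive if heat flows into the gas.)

4160 J

T₁ = P₁V₁/(nR) = 406×10.7/(0.809×8.314) = 646 K.
Isothermal: T stays 646 K; PV = const ⇒ V₂ = 27.8 L, P₂ = 156 kPa.
ΔU = 0 (ideal gas, T constant).
W = nRT ln(V₂/V₁) = 0.809×8.314×646×ln(2.60) = 4160 J.
Q = ΔU + W = 4160 J.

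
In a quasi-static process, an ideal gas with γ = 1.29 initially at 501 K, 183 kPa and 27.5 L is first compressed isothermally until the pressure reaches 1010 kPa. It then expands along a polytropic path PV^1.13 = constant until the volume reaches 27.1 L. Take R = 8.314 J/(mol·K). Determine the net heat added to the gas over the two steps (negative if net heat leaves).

n = P₁V₁/(RT₁) = 183×27.5/(8.314×501) = 1.21 mol.
Step 1 — Isothermal: T stays 501 K; PV = const ⇒ V₂ = 4.98 L, P₂ = 1010 kPa.
ΔU = 0 (ideal gas, T constant).
W = nRT ln(V₂/V₁) = 1.21×8.314×501×ln(0.181) = -8600 J.
Q = ΔU + W = -8600 J.
State after step 1: P = 1010 kPa, V = 4.98 L, T = 501 K.
Step 2 — Polytropic n=1.13: T₂ = T₁(V₁/V₂)^(n−1) = 501×(0.184)^0.13 = 402 K; P₂ = P₁(V₁/V₂)^n = 149 kPa.
W = (P₁V₁−P₂V₂)/(n−1) = (1010×4.98−149×27.1)/0.13 = 7650 J.
ΔU = nCvΔT = 1.21×28.7×(402−501) = -3430 J.
Q = ΔU + W = 4220 J.
Net over both steps: W = -947 J, Q = -4380 J, ΔU = -3430 J.

-4380 J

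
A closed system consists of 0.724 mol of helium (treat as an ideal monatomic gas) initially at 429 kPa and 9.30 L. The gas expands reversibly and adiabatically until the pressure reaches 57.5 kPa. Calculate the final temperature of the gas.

T₁ = P₁V₁/(nR) = 429×9.30/(0.724×8.314) = 663 K.
Adiabatic: T₂/T₁ = (P₂/P₁)^((γ−1)/γ) ⇒ T₂ = 663×(0.134)^0.400 = 297 K; V₂ = 31.1 L.

297 K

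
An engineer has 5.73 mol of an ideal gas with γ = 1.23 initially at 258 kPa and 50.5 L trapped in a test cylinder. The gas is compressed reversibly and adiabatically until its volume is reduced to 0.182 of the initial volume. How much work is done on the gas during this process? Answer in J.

27200 J

T₁ = P₁V₁/(nR) = 258×50.5/(5.73×8.314) = 273 K.
Adiabatic: TV^(γ−1) = const ⇒ T₂ = 273×(5.49)^0.230 = 405 K; PV^γ = const ⇒ P₂ = 2100 kPa.
ΔU = nCvΔT = 5.73×36.1×(405−273) = 27200 J.
Q = 0 for an adiabatic process, so W = −ΔU = -27200 J.
Work done on the gas = −W_by = 27200 J.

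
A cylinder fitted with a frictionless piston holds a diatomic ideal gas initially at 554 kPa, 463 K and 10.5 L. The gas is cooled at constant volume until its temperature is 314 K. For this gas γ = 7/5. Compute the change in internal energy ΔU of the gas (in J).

n = P₁V₁/(RT₁) = 554×10.5/(8.314×463) = 1.51 mol.
Isochoric: V stays 10.5 L; P/T = const ⇒ T₂ = 314 K, P₂ = 376 kPa.
For an ideal gas ΔU = nCvΔT with Cv = (5/2)R = 20.8 J/(mol·K).
ΔU = 1.51×20.8×(314−463) = -4680 J.

-4680 J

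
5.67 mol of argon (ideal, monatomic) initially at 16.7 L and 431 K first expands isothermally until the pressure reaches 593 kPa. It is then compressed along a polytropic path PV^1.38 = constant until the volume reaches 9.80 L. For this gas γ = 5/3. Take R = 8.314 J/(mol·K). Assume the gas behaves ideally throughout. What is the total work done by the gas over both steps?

-18000 J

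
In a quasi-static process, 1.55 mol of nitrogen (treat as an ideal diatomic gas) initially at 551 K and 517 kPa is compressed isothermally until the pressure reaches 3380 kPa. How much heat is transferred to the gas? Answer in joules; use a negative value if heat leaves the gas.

-13300 J

V₁ = nRT₁/P₁ = 1.55×8.314×551/517 = 13.7 L.
Isothermal: T stays 551 K; PV = const ⇒ V₂ = 2.10 L, P₂ = 3380 kPa.
ΔU = 0 (ideal gas, T constant).
W = nRT ln(V₂/V₁) = 1.55×8.314×551×ln(0.153) = -13300 J.
Q = ΔU + W = -13300 J.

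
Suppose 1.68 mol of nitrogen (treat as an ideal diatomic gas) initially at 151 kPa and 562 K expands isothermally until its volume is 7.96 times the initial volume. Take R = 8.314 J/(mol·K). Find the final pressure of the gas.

V₁ = nRT₁/P₁ = 1.68×8.314×562/151 = 52.0 L.
Isothermal: T stays 562 K; PV = const ⇒ V₂ = 414 L, P₂ = 19.0 kPa.

19.0 kPa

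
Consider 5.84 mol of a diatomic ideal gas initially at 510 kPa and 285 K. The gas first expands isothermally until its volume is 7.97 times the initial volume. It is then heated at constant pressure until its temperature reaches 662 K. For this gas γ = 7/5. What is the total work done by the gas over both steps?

V₁ = nRT₁/P₁ = 5.84×8.314×285/510 = 27.1 L.
Step 1 — Isothermal: T stays 285 K; PV = const ⇒ V₂ = 216 L, P₂ = 64.0 kPa.
ΔU = 0 (ideal gas, T constant).
W = nRT ln(V₂/V₁) = 5.84×8.314×285×ln(7.97) = 28700 J.
Q = ΔU + W = 28700 J.
State after step 1: P = 64.0 kPa, V = 216 L, T = 285 K.
Step 2 — Isobaric: P stays 64.0 kPa; V/T = const ⇒ T₂ = 662 K, V₂ = 502 L.
W = PΔV = 64.0×(502−216) kPa·L = 18300 J.
ΔU = nCvΔT = 5.84×20.8×(662−285) = 45800 J.
Q = ΔU + W = nCpΔT = 64100 J.
Net over both steps: W = 47000 J, Q = 92800 J, ΔU = 45800 J.

47000 J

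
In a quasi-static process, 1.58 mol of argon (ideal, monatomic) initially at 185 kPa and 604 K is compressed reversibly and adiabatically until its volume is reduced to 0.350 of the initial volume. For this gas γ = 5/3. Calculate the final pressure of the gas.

V₁ = nRT₁/P₁ = 1.58×8.314×604/185 = 42.9 L.
Adiabatic: TV^(γ−1) = const ⇒ T₂ = 604×(2.86)^0.667 = 1220 K; PV^γ = const ⇒ P₂ = 1060 kPa.

1060 kPa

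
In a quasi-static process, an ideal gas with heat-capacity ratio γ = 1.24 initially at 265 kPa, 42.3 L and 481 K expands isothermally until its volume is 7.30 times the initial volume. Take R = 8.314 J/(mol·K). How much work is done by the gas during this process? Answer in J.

n = P₁V₁/(RT₁) = 265×42.3/(8.314×481) = 2.80 mol.
Isothermal: T stays 481 K; PV = const ⇒ V₂ = 309 L, P₂ = 36.3 kPa.
W = nRT ln(V₂/V₁) = 2.80×8.314×481×ln(7.30) = 22300 J.

22300 J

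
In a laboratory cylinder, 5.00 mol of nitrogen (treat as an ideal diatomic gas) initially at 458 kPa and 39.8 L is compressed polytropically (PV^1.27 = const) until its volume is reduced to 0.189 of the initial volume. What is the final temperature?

688 K

T₁ = P₁V₁/(nR) = 458×39.8/(5.00×8.314) = 438 K.
Polytropic n=1.27: T₂ = T₁(V₁/V₂)^(n−1) = 438×(5.29)^0.27 = 688 K; P₂ = P₁(V₁/V₂)^n = 3800 kPa.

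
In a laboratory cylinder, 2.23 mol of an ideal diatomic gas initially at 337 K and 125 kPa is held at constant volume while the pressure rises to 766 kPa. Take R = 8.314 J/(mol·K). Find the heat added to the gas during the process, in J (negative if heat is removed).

V₁ = nRT₁/P₁ = 2.23×8.314×337/125 = 50.0 L.
Isochoric: V stays 50.0 L; P/T = const ⇒ T₂ = 2070 K, P₂ = 766 kPa.
W = 0 (no volume change).
ΔU = nCvΔT = 2.23×20.8×(2070−337) = 80100 J.
Q = ΔU = 80100 J.

80100 J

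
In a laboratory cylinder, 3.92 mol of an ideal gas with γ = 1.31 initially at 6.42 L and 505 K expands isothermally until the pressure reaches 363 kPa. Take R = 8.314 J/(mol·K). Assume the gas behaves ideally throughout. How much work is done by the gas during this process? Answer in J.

32200 J

P₁ = nRT₁/V₁ = 3.92×8.314×505/6.42 = 2560 kPa.
Isothermal: T stays 505 K; PV = const ⇒ V₂ = 45.3 L, P₂ = 363 kPa.
W = nRT ln(V₂/V₁) = 3.92×8.314×505×ln(7.06) = 32200 J.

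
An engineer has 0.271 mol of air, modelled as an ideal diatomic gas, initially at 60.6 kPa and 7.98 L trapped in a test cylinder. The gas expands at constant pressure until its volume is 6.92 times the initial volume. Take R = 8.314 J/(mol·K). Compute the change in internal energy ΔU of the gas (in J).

7160 J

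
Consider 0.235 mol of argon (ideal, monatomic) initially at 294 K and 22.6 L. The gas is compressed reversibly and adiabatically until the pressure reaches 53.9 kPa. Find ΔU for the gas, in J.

P₁ = nRT₁/V₁ = 0.235×8.314×294/22.6 = 25.4 kPa.
Adiabatic: T₂/T₁ = (P₂/P₁)^((γ−1)/γ) ⇒ T₂ = 294×(2.12)^0.400 = 397 K; V₂ = 14.4 L.
For an ideal gas ΔU = nCvΔT with Cv = (3/2)R = 12.5 J/(mol·K).
ΔU = 0.235×12.5×(397−294) = 302 J.

302 J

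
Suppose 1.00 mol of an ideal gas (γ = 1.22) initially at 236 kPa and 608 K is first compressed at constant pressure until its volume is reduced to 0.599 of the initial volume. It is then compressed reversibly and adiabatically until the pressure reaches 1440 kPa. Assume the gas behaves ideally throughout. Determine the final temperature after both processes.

505 K

V₁ = nRT₁/P₁ = 1.00×8.314×608/236 = 21.4 L.
Step 1 — Isobaric: P stays 236 kPa; V/T = const ⇒ T₂ = 364 K, V₂ = 12.8 L.
W = PΔV = 236×(12.8−21.4) kPa·L = -2030 J.
ΔU = nCvΔT = 1.00×37.8×(364−608) = -9210 J.
Q = ΔU + W = nCpΔT = -11200 J.
State after step 1: P = 236 kPa, V = 12.8 L, T = 364 K.
Step 2 — Adiabatic: T₂/T₁ = (P₂/P₁)^((γ−1)/γ) ⇒ T₂ = 364×(6.10)^0.180 = 505 K; V₂ = 2.91 L.
ΔU = nCvΔT = 1.00×37.8×(505−364) = 5310 J.
Q = 0 for an adiabatic process, so W = −ΔU = -5310 J.
Net over both steps: W = -7330 J, Q = -11200 J, ΔU = -3910 J.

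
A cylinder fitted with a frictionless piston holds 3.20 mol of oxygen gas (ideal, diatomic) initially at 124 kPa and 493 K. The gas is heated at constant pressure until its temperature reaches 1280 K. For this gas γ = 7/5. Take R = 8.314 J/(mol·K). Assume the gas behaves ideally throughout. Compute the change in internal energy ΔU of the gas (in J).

V₁ = nRT₁/P₁ = 3.20×8.314×493/124 = 106 L.
Isobaric: P stays 124 kPa; V/T = const ⇒ T₂ = 1280 K, V₂ = 275 L.
For an ideal gas ΔU = nCvΔT with Cv = (5/2)R = 20.8 J/(mol·K).
ΔU = 3.20×20.8×(1280−493) = 52300 J.

52300 J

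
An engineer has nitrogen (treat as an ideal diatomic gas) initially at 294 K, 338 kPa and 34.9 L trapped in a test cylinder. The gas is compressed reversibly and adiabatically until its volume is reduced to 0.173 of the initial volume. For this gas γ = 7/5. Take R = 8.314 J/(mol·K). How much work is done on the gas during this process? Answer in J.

n = P₁V₁/(RT₁) = 338×34.9/(8.314×294) = 4.83 mol.
Adiabatic: TV^(γ−1) = const ⇒ T₂ = 294×(5.78)^0.400 = 593 K; PV^γ = const ⇒ P₂ = 3940 kPa.
ΔU = nCvΔT = 4.83×20.8×(593−294) = 30000 J.
Q = 0 for an adiabatic process, so W = −ΔU = -30000 J.
Work done on the gas = −W_by = 30000 J.

30000 J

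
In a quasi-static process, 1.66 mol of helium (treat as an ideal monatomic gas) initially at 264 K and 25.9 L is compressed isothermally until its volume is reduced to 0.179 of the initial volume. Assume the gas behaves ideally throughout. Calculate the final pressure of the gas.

786 kPa

P₁ = nRT₁/V₁ = 1.66×8.314×264/25.9 = 141 kPa.
Isothermal: T stays 264 K; PV = const ⇒ V₂ = 4.64 L, P₂ = 786 kPa.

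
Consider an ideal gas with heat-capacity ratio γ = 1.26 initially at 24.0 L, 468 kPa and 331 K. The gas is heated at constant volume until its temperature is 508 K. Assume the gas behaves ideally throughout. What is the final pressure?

Isochoric: V stays 24.0 L; P/T = const ⇒ T₂ = 508 K, P₂ = 718 kPa.

718 kPa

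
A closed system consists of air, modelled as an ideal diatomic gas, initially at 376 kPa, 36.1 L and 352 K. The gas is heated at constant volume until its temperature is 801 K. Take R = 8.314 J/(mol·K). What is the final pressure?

856 kPa

Isochoric: V stays 36.1 L; P/T = const ⇒ T₂ = 801 K, P₂ = 856 kPa.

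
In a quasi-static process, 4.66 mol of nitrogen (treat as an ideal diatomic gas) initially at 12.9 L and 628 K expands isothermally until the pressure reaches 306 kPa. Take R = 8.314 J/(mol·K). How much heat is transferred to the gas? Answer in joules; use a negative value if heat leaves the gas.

44200 J

P₁ = nRT₁/V₁ = 4.66×8.314×628/12.9 = 1890 kPa.
Isothermal: T stays 628 K; PV = const ⇒ V₂ = 79.5 L, P₂ = 306 kPa.
ΔU = 0 (ideal gas, T constant).
W = nRT ln(V₂/V₁) = 4.66×8.314×628×ln(6.16) = 44200 J.
Q = ΔU + W = 44200 J.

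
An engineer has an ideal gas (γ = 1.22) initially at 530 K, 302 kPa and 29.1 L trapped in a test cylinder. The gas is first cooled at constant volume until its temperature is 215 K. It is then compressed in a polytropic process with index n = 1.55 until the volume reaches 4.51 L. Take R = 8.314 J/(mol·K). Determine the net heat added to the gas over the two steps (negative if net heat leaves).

-6350 J

n = P₁V₁/(RT₁) = 302×29.1/(8.314×530) = 1.99 mol.
Step 1 — Isochoric: V stays 29.1 L; P/T = const ⇒ T₂ = 215 K, P₂ = 123 kPa.
W = 0 (no volume change).
ΔU = nCvΔT = 1.99×37.8×(215−530) = -23700 J.
Q = ΔU = -23700 J.
State after step 1: P = 123 kPa, V = 29.1 L, T = 215 K.
Step 2 — Polytropic n=1.55: T₂ = T₁(V₁/V₂)^(n−1) = 215×(6.45)^0.55 = 599 K; P₂ = P₁(V₁/V₂)^n = 2200 kPa.
W = (P₁V₁−P₂V₂)/(n−1) = (123×29.1−2200×4.51)/0.55 = -11600 J.
ΔU = nCvΔT = 1.99×37.8×(599−215) = 29000 J.
Q = ΔU + W = 17400 J.
Net over both steps: W = -11600 J, Q = -6350 J, ΔU = 5240 J.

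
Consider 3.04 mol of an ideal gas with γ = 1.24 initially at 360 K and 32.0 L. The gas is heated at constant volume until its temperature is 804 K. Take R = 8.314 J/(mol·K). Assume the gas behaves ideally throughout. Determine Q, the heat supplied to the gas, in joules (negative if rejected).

46800 J

P₁ = nRT₁/V₁ = 3.04×8.314×360/32.0 = 284 kPa.
Isochoric: V stays 32.0 L; P/T = const ⇒ T₂ = 804 K, P₂ = 635 kPa.
W = 0 (no volume change).
ΔU = nCvΔT = 3.04×34.6×(804−360) = 46800 J.
Q = ΔU = 46800 J.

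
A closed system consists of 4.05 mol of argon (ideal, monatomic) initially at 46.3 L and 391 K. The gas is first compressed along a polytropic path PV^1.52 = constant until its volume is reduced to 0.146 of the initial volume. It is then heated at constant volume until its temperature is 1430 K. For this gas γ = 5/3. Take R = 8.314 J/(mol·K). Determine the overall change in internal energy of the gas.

P₁ = nRT₁/V₁ = 4.05×8.314×391/46.3 = 284 kPa.
Step 1 — Polytropic n=1.52: T₂ = T₁(V₁/V₂)^(n−1) = 391×(6.85)^0.52 = 1060 K; P₂ = P₁(V₁/V₂)^n = 5300 kPa.
W = (P₁V₁−P₂V₂)/(n−1) = (284×46.3−5300×6.76)/0.52 = -43500 J.
ΔU = nCvΔT = 4.05×12.5×(1060−391) = 34000 J.
Q = ΔU + W = -9580 J.
State after step 1: P = 5300 kPa, V = 6.76 L, T = 1060 K.
Step 2 — Isochoric: V stays 6.76 L; P/T = const ⇒ T₂ = 1430 K, P₂ = 7120 kPa.
W = 0 (no volume change).
ΔU = nCvΔT = 4.05×12.5×(1430−1060) = 18500 J.
Q = ΔU = 18500 J.
Net over both steps: W = -43500 J, Q = 8930 J, ΔU = 52500 J.

52500 J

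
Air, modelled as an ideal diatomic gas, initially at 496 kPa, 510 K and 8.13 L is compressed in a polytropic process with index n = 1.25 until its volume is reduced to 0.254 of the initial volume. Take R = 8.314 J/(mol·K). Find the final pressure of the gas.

Polytropic n=1.25: T₂ = T₁(V₁/V₂)^(n−1) = 510×(3.94)^0.25 = 718 K; P₂ = P₁(V₁/V₂)^n = 2750 kPa.

2750 kPa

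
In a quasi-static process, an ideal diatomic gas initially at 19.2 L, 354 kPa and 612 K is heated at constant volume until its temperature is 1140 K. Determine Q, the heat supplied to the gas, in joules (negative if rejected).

14700 J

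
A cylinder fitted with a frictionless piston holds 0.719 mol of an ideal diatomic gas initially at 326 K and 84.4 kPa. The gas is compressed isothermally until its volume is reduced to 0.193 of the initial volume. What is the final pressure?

437 kPa

V₁ = nRT₁/P₁ = 0.719×8.314×326/84.4 = 23.1 L.
Isothermal: T stays 326 K; PV = const ⇒ V₂ = 4.46 L, P₂ = 437 kPa.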